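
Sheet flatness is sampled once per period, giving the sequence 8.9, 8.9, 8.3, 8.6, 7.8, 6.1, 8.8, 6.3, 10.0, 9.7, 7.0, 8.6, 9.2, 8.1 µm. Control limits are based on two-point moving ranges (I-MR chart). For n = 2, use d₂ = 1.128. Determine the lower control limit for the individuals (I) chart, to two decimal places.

X̄ = (8.9 + 8.9 + 8.3 + 8.6 + 7.8 + 6.1 + 8.8 + 6.3 + 10.0 + 9.7 + 7.0 + 8.6 + 9.2 + 8.1) / 14 = 8.3071
Moving ranges: 0.0, 0.6, 0.3, 0.8, 1.7, 2.7, 2.5, 3.7, 0.3, 2.7, 1.6, 0.6, 1.1; M̄R̄ = 18.6000 / 13 = 1.4308
LCL = X̄ − 3·M̄R̄/d₂ = 8.3071 − 3 × 1.4308 / 1.128 = 4.5019

4.50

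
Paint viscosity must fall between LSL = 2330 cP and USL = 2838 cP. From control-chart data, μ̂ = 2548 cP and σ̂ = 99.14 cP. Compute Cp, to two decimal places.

0.85

Cp = (USL − LSL) / (6σ̂) = (2838 − 2330) / (6 × 99.14) = 508.0000 / 594.8400 = 0.8540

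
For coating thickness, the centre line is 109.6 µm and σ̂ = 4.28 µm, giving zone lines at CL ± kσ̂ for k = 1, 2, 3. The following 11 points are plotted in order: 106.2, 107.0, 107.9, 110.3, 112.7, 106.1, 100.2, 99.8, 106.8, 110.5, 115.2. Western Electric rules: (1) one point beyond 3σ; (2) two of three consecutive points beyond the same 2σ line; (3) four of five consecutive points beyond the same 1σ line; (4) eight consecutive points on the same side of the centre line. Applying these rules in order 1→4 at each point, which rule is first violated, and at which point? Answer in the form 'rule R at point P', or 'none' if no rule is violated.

rule 2 at point 8

Zone of each point (C = within 1σ̂, B = 1σ̂–2σ̂, A = 2σ̂–3σ̂, * = beyond 3σ̂; sign = side of CL): 1:-C, 2:-C, 3:-C, 4:+C, 5:+C, 6:-C, 7:-A, 8:-A, 9:-C, 10:+C, 11:+B
Rule 2 (two of three consecutive points beyond the same 2σ limit) is satisfied at point 8.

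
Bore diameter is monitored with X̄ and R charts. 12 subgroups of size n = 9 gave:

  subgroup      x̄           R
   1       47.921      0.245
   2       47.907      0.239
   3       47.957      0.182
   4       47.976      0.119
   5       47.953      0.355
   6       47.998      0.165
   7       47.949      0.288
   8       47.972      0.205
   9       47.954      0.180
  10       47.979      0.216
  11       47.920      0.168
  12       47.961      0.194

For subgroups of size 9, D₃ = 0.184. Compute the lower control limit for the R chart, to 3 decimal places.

R̄ = (0.245 + 0.239 + 0.182 + 0.119 + 0.355 + 0.165 + 0.288 + 0.205 + 0.180 + 0.216 + 0.168 + 0.194) / 12 = 2.5560 / 12 = 0.2130
LCL_R = D₃·R̄ = 0.184 × 0.2130 = 0.0392

0.039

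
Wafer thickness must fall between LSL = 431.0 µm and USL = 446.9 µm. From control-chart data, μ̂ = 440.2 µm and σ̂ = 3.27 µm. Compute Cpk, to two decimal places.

Cpu = (USL − μ̂) / (3σ̂) = (446.9 − 440.2) / (3 × 3.27) = 0.6830; Cpl = (μ̂ − LSL) / (3σ̂) = (440.2 − 431.0) / (3 × 3.27) = 0.9378; Cpk = min(Cpu, Cpl) = 0.6830

0.68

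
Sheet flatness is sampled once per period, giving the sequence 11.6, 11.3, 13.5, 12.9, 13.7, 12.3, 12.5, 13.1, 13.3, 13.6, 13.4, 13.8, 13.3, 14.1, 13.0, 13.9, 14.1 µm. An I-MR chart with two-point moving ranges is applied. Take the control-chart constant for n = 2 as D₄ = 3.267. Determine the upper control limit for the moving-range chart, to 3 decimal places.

2.185

Moving ranges: 0.3, 2.2, 0.6, 0.8, 1.4, 0.2, 0.6, 0.2, 0.3, 0.2, 0.4, 0.5, 0.8, 1.1, 0.9, 0.2; M̄R̄ = 10.7000 / 16 = 0.6688
UCL_MR = D₄·M̄R̄ = 3.267 × 0.6688 = 2.1848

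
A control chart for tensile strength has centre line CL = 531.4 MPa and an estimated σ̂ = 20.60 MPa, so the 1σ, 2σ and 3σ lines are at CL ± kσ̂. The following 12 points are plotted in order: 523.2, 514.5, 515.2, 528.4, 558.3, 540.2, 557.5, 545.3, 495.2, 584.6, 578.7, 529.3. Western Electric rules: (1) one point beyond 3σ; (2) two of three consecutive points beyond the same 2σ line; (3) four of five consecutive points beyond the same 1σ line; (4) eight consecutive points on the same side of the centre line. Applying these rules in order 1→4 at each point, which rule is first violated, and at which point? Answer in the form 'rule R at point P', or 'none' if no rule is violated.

Zone of each point (C = within 1σ̂, B = 1σ̂–2σ̂, A = 2σ̂–3σ̂, * = beyond 3σ̂; sign = side of CL): 1:-C, 2:-C, 3:-C, 4:-C, 5:+B, 6:+C, 7:+B, 8:+C, 9:-B, 10:+A, 11:+A, 12:-C
Rule 2 (two of three consecutive points beyond the same 2σ limit) is satisfied at point 11.

rule 2 at point 11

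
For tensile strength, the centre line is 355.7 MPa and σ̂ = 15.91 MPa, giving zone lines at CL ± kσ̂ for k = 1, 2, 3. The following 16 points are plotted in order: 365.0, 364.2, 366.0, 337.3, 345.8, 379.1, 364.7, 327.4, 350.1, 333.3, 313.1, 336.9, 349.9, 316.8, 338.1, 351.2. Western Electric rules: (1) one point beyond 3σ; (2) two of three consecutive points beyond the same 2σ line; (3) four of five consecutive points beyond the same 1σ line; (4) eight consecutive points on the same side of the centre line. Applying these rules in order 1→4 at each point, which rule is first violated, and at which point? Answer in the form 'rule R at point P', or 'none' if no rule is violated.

Zone of each point (C = within 1σ̂, B = 1σ̂–2σ̂, A = 2σ̂–3σ̂, * = beyond 3σ̂; sign = side of CL): 1:+C, 2:+C, 3:+C, 4:-B, 5:-C, 6:+B, 7:+C, 8:-B, 9:-C, 10:-B, 11:-A, 12:-B, 13:-C, 14:-A, 15:-B, 16:-C
Rule 3 (four of five consecutive points beyond the same 1σ limit) is satisfied at point 12.

rule 3 at point 12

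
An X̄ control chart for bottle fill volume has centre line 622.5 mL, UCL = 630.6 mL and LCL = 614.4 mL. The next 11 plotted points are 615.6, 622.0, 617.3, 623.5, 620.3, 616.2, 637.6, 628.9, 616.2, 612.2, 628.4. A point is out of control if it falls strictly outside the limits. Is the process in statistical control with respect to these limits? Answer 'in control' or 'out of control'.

out of control

Compare each point to [614.4, 630.6]: sample 7 = 637.6 > UCL; sample 10 = 612.2 < LCL.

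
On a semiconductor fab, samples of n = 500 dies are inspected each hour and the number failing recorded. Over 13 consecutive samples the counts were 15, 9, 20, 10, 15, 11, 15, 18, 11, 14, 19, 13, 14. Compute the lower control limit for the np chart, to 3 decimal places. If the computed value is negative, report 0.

p̄ = Σdᵢ / (k·n) = 184 / (13 × 500) = 0.02831
LCL = np̄ − 3·√(np̄(1−p̄)) = 14.1538 − 3 × 3.7085 = 3.0283

3.028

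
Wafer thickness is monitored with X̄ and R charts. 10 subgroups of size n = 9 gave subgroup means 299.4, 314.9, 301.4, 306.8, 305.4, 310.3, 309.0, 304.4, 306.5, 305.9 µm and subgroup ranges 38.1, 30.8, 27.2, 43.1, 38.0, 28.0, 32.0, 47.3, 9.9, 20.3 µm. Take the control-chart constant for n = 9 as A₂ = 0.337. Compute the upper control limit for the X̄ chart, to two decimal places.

317.01

X̄̄ = (299.4 + 314.9 + 301.4 + 306.8 + 305.4 + 310.3 + 309.0 + 304.4 + 306.5 + 305.9) / 10 = 3064.0000 / 10 = 306.4000
R̄ = (38.1 + 30.8 + 27.2 + 43.1 + 38.0 + 28.0 + 32.0 + 47.3 + 9.9 + 20.3) / 10 = 314.7000 / 10 = 31.4700
UCL = X̄̄ + A₂·R̄ = 306.4000 + 0.337 × 31.4700 = 317.0054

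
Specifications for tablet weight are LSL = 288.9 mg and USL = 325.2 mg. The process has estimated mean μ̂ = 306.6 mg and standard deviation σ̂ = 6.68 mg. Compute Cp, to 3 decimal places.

0.906

Cp = (USL − LSL) / (6σ̂) = (325.2 − 288.9) / (6 × 6.68) = 36.3000 / 40.0800 = 0.9057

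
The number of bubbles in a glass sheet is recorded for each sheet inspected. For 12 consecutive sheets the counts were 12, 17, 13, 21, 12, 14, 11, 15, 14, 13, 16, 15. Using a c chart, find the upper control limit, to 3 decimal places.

25.807

c̄ = (12 + 17 + 13 + 21 + 12 + 14 + 11 + 15 + 14 + 13 + 16 + 15) / 12 = 173 / 12 = 14.4167
UCL = c̄ + 3√c̄ = 14.4167 + 3 × √14.4167 = 14.4167 + 3 × 3.7969 = 25.8075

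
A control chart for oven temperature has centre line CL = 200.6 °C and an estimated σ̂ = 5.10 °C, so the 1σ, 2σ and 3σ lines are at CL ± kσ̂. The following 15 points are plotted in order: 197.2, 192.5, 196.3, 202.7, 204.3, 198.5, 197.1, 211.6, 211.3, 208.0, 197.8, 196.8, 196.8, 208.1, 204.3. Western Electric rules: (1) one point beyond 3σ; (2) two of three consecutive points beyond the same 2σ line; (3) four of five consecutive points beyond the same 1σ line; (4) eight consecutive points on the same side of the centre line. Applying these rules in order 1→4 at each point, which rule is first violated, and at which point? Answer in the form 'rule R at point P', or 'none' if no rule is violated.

Zone of each point (C = within 1σ̂, B = 1σ̂–2σ̂, A = 2σ̂–3σ̂, * = beyond 3σ̂; sign = side of CL): 1:-C, 2:-B, 3:-C, 4:+C, 5:+C, 6:-C, 7:-C, 8:+A, 9:+A, 10:+B, 11:-C, 12:-C, 13:-C, 14:+B, 15:+C
Rule 2 (two of three consecutive points beyond the same 2σ limit) is satisfied at point 9.

rule 2 at point 9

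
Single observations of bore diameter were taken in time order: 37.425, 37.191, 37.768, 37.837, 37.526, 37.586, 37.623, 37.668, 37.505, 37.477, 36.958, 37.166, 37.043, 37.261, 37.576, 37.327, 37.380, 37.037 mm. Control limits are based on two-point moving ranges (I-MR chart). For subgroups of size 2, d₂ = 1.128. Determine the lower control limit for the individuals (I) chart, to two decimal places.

X̄ = (37.425 + 37.191 + 37.768 + 37.837 + 37.526 + 37.586 + 37.623 + 37.668 + 37.505 + 37.477 + 36.958 + 37.166 + 37.043 + 37.261 + 37.576 + 37.327 + 37.380 + 37.037) / 18 = 37.4086
Moving ranges: 0.234, 0.577, 0.069, 0.311, 0.060, 0.037, 0.045, 0.163, 0.028, 0.519, 0.208, 0.123, 0.218, 0.315, 0.249, 0.053, 0.343; M̄R̄ = 3.5520 / 17 = 0.2089
LCL = X̄ − 3·M̄R̄/d₂ = 37.4086 − 3 × 0.2089 / 1.128 = 36.8529

36.85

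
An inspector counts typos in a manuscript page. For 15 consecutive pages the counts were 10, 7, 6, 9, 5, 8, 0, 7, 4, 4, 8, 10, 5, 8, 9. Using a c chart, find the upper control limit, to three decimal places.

c̄ = (10 + 7 + 6 + 9 + 5 + 8 + 0 + 7 + 4 + 4 + 8 + 10 + 5 + 8 + 9) / 15 = 100 / 15 = 6.6667
UCL = c̄ + 3√c̄ = 6.6667 + 3 × √6.6667 = 6.6667 + 3 × 2.5820 = 14.4126

14.413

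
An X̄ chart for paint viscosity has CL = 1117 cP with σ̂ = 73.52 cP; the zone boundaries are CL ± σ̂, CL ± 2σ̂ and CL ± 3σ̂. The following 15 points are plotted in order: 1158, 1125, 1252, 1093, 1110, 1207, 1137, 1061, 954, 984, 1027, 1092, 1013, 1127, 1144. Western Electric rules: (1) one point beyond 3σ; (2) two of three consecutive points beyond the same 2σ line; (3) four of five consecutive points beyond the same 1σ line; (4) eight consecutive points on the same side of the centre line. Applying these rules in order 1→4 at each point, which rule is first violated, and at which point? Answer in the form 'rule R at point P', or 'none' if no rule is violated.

Zone of each point (C = within 1σ̂, B = 1σ̂–2σ̂, A = 2σ̂–3σ̂, * = beyond 3σ̂; sign = side of CL): 1:+C, 2:+C, 3:+B, 4:-C, 5:-C, 6:+B, 7:+C, 8:-C, 9:-A, 10:-B, 11:-B, 12:-C, 13:-B, 14:+C, 15:+C
Rule 3 (four of five consecutive points beyond the same 1σ limit) is satisfied at point 13.

rule 3 at point 13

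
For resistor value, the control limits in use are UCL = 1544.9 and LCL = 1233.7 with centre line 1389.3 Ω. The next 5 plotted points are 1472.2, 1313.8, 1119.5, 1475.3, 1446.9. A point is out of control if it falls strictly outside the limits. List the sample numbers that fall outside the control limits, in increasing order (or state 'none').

Compare each point to [1233.7, 1544.9]: sample 3 = 1119.5 < LCL.

3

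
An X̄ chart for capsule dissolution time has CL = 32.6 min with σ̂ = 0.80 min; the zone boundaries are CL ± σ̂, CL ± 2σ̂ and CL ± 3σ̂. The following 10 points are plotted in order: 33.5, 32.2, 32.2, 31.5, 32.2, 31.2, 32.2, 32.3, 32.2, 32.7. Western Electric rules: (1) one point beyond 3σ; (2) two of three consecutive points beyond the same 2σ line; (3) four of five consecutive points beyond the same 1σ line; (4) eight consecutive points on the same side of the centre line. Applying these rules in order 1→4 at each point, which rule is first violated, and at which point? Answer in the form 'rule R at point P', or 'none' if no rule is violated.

rule 4 at point 9

Zone of each point (C = within 1σ̂, B = 1σ̂–2σ̂, A = 2σ̂–3σ̂, * = beyond 3σ̂; sign = side of CL): 1:+B, 2:-C, 3:-C, 4:-B, 5:-C, 6:-B, 7:-C, 8:-C, 9:-C, 10:+C
Rule 4 (eight consecutive points on the same side of the centre line) is satisfied at point 9.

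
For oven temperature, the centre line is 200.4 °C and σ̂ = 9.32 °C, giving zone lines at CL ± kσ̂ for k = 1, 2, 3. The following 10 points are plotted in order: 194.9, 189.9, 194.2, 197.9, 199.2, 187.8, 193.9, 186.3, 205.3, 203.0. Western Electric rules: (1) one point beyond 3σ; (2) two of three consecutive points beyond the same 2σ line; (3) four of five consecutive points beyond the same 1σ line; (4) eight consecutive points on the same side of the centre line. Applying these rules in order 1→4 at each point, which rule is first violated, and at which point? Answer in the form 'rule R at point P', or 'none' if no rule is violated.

rule 4 at point 8

Zone of each point (C = within 1σ̂, B = 1σ̂–2σ̂, A = 2σ̂–3σ̂, * = beyond 3σ̂; sign = side of CL): 1:-C, 2:-B, 3:-C, 4:-C, 5:-C, 6:-B, 7:-C, 8:-B, 9:+C, 10:+C
Rule 4 (eight consecutive points on the same side of the centre line) is satisfied at point 8.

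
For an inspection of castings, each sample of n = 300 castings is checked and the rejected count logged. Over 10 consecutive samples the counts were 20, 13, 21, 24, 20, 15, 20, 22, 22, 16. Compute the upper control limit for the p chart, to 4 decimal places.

0.1068

p̄ = Σdᵢ / (k·n) = 193 / (10 × 300) = 0.06433
UCL = p̄ + 3·√(p̄(1−p̄)/n) = 0.06433 + 3 × √(0.06433×0.93567/300) = 0.06433 + 3 × 0.01417 = 0.10683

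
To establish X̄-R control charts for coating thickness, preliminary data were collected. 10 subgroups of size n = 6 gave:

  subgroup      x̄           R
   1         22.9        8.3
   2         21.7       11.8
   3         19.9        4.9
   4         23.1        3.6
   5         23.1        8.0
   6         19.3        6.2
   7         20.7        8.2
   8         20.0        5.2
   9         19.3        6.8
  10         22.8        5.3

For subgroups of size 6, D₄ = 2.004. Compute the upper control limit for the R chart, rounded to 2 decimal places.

13.69

R̄ = (8.3 + 11.8 + 4.9 + 3.6 + 8.0 + 6.2 + 8.2 + 5.2 + 6.8 + 5.3) / 10 = 68.3000 / 10 = 6.8300
UCL_R = D₄·R̄ = 2.004 × 6.8300 = 13.6873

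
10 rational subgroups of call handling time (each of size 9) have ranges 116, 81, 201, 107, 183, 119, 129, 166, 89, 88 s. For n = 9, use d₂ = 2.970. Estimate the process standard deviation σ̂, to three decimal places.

R̄ = (116 + 81 + 201 + 107 + 183 + 119 + 129 + 166 + 89 + 88) / 10 = 127.9000
σ̂ = R̄ / d₂ = 127.9000 / 2.970 = 43.0640

43.064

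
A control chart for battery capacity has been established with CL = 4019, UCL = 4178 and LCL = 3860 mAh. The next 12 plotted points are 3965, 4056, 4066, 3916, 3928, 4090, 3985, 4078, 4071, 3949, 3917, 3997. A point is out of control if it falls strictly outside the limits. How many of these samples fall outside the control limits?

0

All 12 points lie within [3860, 4178].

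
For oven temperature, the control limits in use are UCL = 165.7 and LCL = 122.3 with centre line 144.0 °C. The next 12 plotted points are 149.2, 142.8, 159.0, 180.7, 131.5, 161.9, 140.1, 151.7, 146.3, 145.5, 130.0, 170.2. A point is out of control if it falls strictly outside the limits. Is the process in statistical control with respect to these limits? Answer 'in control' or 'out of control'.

Compare each point to [122.3, 165.7]: sample 4 = 180.7 > UCL; sample 12 = 170.2 > UCL.

out of control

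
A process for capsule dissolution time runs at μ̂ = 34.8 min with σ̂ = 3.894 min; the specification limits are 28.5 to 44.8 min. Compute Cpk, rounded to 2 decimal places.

0.54

Cpu = (USL − μ̂) / (3σ̂) = (44.8 − 34.8) / (3 × 3.894) = 0.8560; Cpl = (μ̂ − LSL) / (3σ̂) = (34.8 − 28.5) / (3 × 3.894) = 0.5393; Cpk = min(Cpu, Cpl) = 0.5393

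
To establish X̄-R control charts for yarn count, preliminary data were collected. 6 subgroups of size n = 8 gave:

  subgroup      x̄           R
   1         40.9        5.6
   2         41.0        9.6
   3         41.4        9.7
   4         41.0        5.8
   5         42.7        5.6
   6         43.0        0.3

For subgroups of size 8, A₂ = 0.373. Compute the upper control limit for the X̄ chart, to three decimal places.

X̄̄ = (40.9 + 41.0 + 41.4 + 41.0 + 42.7 + 43.0) / 6 = 250.0000 / 6 = 41.6667
R̄ = (5.6 + 9.6 + 9.7 + 5.8 + 5.6 + 0.3) / 6 = 36.6000 / 6 = 6.1000
UCL = X̄̄ + A₂·R̄ = 41.6667 + 0.373 × 6.1000 = 43.9420

43.942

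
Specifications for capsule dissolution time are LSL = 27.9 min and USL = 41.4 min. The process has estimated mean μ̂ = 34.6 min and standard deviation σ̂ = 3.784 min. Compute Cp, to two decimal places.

0.59

Cp = (USL − LSL) / (6σ̂) = (41.4 − 27.9) / (6 × 3.784) = 13.5000 / 22.7040 = 0.5946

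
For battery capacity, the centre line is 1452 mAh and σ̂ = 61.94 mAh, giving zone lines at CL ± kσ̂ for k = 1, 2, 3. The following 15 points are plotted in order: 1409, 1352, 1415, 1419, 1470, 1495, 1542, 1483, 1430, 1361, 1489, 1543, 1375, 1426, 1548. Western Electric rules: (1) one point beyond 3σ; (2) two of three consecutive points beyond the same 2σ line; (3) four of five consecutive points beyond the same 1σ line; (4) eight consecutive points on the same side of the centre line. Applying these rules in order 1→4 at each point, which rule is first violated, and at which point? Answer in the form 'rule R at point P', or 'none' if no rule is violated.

Zone of each point (C = within 1σ̂, B = 1σ̂–2σ̂, A = 2σ̂–3σ̂, * = beyond 3σ̂; sign = side of CL): 1:-C, 2:-B, 3:-C, 4:-C, 5:+C, 6:+C, 7:+B, 8:+C, 9:-C, 10:-B, 11:+C, 12:+B, 13:-B, 14:-C, 15:+B
No rule fires across all 15 points.

none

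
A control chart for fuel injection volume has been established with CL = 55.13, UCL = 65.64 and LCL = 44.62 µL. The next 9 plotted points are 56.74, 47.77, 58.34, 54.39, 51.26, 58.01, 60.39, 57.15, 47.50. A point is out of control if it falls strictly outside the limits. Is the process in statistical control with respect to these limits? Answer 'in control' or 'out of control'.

in control

All 9 points lie within [44.62, 65.64].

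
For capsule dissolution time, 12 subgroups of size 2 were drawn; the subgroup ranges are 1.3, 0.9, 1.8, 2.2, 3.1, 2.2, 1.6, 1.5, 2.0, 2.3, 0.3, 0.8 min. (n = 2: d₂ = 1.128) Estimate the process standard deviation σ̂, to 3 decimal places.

1.478

R̄ = (1.3 + 0.9 + 1.8 + 2.2 + 3.1 + 2.2 + 1.6 + 1.5 + 2.0 + 2.3 + 0.3 + 0.8) / 12 = 1.6667
σ̂ = R̄ / d₂ = 1.6667 / 1.128 = 1.4775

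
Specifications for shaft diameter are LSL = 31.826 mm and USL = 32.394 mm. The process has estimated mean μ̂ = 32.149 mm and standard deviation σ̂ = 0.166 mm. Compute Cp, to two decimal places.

Cp = (USL − LSL) / (6σ̂) = (32.394 − 31.826) / (6 × 0.166) = 0.5680 / 0.9960 = 0.5703

0.57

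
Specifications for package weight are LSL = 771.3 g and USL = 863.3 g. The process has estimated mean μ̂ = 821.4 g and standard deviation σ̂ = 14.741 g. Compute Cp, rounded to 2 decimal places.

1.04

Cp = (USL − LSL) / (6σ̂) = (863.3 − 771.3) / (6 × 14.741) = 92.0000 / 88.4460 = 1.0402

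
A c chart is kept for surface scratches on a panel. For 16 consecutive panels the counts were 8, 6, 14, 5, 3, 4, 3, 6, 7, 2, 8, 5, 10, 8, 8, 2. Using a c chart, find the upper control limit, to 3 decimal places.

13.650

c̄ = (8 + 6 + 14 + 5 + 3 + 4 + 3 + 6 + 7 + 2 + 8 + 5 + 10 + 8 + 8 + 2) / 16 = 99 / 16 = 6.1875
UCL = c̄ + 3√c̄ = 6.1875 + 3 × √6.1875 = 6.1875 + 3 × 2.4875 = 13.6499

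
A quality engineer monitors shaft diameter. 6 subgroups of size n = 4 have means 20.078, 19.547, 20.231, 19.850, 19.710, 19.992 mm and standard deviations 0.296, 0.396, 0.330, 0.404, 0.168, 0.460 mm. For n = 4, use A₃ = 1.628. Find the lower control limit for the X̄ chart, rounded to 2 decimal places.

19.34

X̄̄ = (20.078 + 19.547 + 20.231 + 19.850 + 19.710 + 19.992) / 6 = 19.9013
s̄ = (0.296 + 0.396 + 0.330 + 0.404 + 0.168 + 0.460) / 6 = 0.3423
LCL = X̄̄ − A₃·s̄ = 19.9013 − 1.628 × 0.3423 = 19.3440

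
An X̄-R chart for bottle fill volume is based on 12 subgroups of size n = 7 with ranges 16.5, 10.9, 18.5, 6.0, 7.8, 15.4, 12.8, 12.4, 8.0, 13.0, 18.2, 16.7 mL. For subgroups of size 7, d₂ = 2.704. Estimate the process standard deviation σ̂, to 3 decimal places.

4.814

R̄ = (16.5 + 10.9 + 18.5 + 6.0 + 7.8 + 15.4 + 12.8 + 12.4 + 8.0 + 13.0 + 18.2 + 16.7) / 12 = 13.0167
σ̂ = R̄ / d₂ = 13.0167 / 2.704 = 4.8139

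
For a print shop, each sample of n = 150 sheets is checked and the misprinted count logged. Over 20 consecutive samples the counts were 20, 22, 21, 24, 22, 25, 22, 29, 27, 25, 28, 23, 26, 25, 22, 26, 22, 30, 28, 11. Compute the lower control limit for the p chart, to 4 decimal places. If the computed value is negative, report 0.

0.0697

p̄ = Σdᵢ / (k·n) = 478 / (20 × 150) = 0.15933
LCL = p̄ − 3·√(p̄(1−p̄)/n) = 0.15933 − 3 × 0.02988 = 0.06969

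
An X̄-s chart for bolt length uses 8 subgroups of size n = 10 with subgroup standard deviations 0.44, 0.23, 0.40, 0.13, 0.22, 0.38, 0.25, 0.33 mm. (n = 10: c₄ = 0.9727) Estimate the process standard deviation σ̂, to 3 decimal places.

s̄ = (0.44 + 0.23 + 0.40 + 0.13 + 0.22 + 0.38 + 0.25 + 0.33) / 8 = 0.2975
σ̂ = s̄ / c₄ = 0.2975 / 0.9727 = 0.3058

0.306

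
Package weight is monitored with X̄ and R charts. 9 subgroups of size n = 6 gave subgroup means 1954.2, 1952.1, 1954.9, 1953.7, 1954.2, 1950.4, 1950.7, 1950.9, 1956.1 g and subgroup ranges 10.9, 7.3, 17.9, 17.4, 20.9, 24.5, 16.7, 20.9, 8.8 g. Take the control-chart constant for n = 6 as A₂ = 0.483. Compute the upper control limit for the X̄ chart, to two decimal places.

1960.82

X̄̄ = (1954.2 + 1952.1 + 1954.9 + 1953.7 + 1954.2 + 1950.4 + 1950.7 + 1950.9 + 1956.1) / 9 = 17577.2000 / 9 = 1953.0222
R̄ = (10.9 + 7.3 + 17.9 + 17.4 + 20.9 + 24.5 + 16.7 + 20.9 + 8.8) / 9 = 145.3000 / 9 = 16.1444
UCL = X̄̄ + A₂·R̄ = 1953.0222 + 0.483 × 16.1444 = 1960.8200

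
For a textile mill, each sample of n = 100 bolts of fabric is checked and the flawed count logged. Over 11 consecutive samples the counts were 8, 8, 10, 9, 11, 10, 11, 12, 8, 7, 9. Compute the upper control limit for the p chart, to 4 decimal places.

p̄ = Σdᵢ / (k·n) = 103 / (11 × 100) = 0.09364
UCL = p̄ + 3·√(p̄(1−p̄)/n) = 0.09364 + 3 × √(0.09364×0.90636/100) = 0.09364 + 3 × 0.02913 = 0.18103

0.1810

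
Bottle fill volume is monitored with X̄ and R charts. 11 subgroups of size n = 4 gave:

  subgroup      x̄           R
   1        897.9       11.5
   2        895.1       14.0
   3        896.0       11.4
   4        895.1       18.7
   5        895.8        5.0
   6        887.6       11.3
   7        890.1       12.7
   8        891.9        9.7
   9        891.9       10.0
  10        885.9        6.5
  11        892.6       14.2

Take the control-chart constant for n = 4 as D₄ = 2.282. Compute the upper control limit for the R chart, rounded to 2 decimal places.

R̄ = (11.5 + 14.0 + 11.4 + 18.7 + 5.0 + 11.3 + 12.7 + 9.7 + 10.0 + 6.5 + 14.2) / 11 = 125.0000 / 11 = 11.3636
UCL_R = D₄·R̄ = 2.282 × 11.3636 = 25.9318

25.93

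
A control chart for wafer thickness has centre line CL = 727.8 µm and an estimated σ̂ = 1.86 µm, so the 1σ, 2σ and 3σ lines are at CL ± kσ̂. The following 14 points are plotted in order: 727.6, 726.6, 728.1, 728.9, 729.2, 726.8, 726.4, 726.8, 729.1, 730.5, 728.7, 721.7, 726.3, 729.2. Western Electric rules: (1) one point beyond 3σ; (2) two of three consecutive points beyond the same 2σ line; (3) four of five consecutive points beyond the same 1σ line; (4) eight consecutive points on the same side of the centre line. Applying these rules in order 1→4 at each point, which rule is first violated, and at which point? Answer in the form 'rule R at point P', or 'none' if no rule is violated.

Zone of each point (C = within 1σ̂, B = 1σ̂–2σ̂, A = 2σ̂–3σ̂, * = beyond 3σ̂; sign = side of CL): 1:-C, 2:-C, 3:+C, 4:+C, 5:+C, 6:-C, 7:-C, 8:-C, 9:+C, 10:+B, 11:+C, 12:-*, 13:-C, 14:+C
Rule 1 (one point beyond the 3σ limits) is satisfied at point 12.

rule 1 at point 12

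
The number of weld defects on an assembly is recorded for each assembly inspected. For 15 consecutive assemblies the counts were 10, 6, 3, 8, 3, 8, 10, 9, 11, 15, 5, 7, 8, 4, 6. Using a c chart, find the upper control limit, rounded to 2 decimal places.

c̄ = (10 + 6 + 3 + 8 + 3 + 8 + 10 + 9 + 11 + 15 + 5 + 7 + 8 + 4 + 6) / 15 = 113 / 15 = 7.5333
UCL = c̄ + 3√c̄ = 7.5333 + 3 × √7.5333 = 7.5333 + 3 × 2.7447 = 15.7674

15.77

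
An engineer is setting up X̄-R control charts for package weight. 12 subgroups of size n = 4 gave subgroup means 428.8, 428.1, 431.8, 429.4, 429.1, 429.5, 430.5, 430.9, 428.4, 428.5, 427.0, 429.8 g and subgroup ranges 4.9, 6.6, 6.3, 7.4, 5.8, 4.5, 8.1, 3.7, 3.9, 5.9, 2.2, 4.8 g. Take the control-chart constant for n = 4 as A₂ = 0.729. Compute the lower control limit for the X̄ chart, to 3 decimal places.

X̄̄ = (428.8 + 428.1 + 431.8 + 429.4 + 429.1 + 429.5 + 430.5 + 430.9 + 428.4 + 428.5 + 427.0 + 429.8) / 12 = 5151.8000 / 12 = 429.3167
R̄ = (4.9 + 6.6 + 6.3 + 7.4 + 5.8 + 4.5 + 8.1 + 3.7 + 3.9 + 5.9 + 2.2 + 4.8) / 12 = 64.1000 / 12 = 5.3417
LCL = X̄̄ − A₂·R̄ = 429.3167 − 0.729 × 5.3417 = 425.4226

425.423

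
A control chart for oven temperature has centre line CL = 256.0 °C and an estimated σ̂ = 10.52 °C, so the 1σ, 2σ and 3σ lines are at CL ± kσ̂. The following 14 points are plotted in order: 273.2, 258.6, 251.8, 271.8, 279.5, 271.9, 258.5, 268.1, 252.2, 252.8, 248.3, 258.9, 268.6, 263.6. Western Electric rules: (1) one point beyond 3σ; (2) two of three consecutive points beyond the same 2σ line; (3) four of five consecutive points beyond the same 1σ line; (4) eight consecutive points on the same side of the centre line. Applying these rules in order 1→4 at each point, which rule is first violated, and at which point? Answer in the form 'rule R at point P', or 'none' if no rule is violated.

Zone of each point (C = within 1σ̂, B = 1σ̂–2σ̂, A = 2σ̂–3σ̂, * = beyond 3σ̂; sign = side of CL): 1:+B, 2:+C, 3:-C, 4:+B, 5:+A, 6:+B, 7:+C, 8:+B, 9:-C, 10:-C, 11:-C, 12:+C, 13:+B, 14:+C
Rule 3 (four of five consecutive points beyond the same 1σ limit) is satisfied at point 8.

rule 3 at point 8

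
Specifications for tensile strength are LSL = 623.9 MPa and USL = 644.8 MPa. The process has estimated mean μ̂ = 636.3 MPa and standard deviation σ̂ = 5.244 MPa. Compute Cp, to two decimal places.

0.66

Cp = (USL − LSL) / (6σ̂) = (644.8 − 623.9) / (6 × 5.244) = 20.9000 / 31.4640 = 0.6643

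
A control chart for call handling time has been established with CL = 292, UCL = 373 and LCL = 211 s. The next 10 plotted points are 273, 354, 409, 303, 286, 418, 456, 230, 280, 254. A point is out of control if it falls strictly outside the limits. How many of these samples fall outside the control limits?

Compare each point to [211, 373]: sample 3 = 409 > UCL; sample 6 = 418 > UCL; sample 7 = 456 > UCL.

3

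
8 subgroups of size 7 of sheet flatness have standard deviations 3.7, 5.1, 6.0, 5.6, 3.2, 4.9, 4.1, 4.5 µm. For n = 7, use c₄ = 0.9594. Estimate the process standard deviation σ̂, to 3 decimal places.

s̄ = (3.7 + 5.1 + 6.0 + 5.6 + 3.2 + 4.9 + 4.1 + 4.5) / 8 = 4.6375
σ̂ = s̄ / c₄ = 4.6375 / 0.9594 = 4.8338

4.834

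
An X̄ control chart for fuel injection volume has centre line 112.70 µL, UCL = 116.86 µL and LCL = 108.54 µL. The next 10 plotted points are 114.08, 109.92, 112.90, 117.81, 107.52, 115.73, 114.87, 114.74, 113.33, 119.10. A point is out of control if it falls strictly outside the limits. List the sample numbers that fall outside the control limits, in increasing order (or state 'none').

4, 5, 10

Compare each point to [108.54, 116.86]: sample 4 = 117.81 > UCL; sample 5 = 107.52 < LCL; sample 10 = 119.10 > UCL.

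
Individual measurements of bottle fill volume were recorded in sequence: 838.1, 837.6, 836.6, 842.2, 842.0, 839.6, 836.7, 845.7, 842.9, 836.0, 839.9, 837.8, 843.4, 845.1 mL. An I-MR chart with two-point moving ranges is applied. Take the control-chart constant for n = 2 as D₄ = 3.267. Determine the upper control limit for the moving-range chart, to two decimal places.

11.21

Moving ranges: 0.5, 1.0, 5.6, 0.2, 2.4, 2.9, 9.0, 2.8, 6.9, 3.9, 2.1, 5.6, 1.7; M̄R̄ = 44.6000 / 13 = 3.4308
UCL_MR = D₄·M̄R̄ = 3.267 × 3.4308 = 11.2083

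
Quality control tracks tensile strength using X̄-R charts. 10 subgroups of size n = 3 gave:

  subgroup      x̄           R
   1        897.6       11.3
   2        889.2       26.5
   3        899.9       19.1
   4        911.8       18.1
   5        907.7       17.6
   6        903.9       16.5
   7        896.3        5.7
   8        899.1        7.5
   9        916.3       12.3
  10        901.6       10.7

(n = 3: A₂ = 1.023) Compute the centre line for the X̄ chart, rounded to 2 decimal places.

902.34

X̄̄ = (897.6 + 889.2 + 899.9 + 911.8 + 907.7 + 903.9 + 896.3 + 899.1 + 916.3 + 901.6) / 10 = 9023.4000 / 10 = 902.3400
CL = X̄̄ = 902.3400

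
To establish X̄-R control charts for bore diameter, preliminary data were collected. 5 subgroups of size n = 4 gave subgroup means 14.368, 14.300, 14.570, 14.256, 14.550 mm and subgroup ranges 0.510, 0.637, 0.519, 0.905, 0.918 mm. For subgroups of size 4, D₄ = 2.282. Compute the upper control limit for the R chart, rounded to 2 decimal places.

R̄ = (0.510 + 0.637 + 0.519 + 0.905 + 0.918) / 5 = 3.4890 / 5 = 0.6978
UCL_R = D₄·R̄ = 2.282 × 0.6978 = 1.5924

1.59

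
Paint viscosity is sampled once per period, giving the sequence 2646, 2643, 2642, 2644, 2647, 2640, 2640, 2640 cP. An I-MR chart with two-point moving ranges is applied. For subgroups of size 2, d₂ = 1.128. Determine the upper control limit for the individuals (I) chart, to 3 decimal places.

2648.829

X̄ = (2646 + 2643 + 2642 + 2644 + 2647 + 2640 + 2640 + 2640) / 8 = 2642.7500
Moving ranges: 3, 1, 2, 3, 7, 0, 0; M̄R̄ = 16.0000 / 7 = 2.2857
UCL = X̄ + 3·M̄R̄/d₂ = 2642.7500 + 3 × 2.2857 / 1.128 = 2648.8290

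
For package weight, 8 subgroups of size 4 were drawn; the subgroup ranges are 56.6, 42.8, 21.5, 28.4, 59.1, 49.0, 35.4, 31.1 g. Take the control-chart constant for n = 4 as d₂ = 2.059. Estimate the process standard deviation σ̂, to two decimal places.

19.66

R̄ = (56.6 + 42.8 + 21.5 + 28.4 + 59.1 + 49.0 + 35.4 + 31.1) / 8 = 40.4875
σ̂ = R̄ / d₂ = 40.4875 / 2.059 = 19.6637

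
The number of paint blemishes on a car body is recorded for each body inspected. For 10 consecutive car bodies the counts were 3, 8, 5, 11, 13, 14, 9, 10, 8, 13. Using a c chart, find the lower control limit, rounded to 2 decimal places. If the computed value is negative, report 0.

0.20

c̄ = (3 + 8 + 5 + 11 + 13 + 14 + 9 + 10 + 8 + 13) / 10 = 94 / 10 = 9.4000
LCL = c̄ − 3√c̄ = 9.4000 − 3 × 3.0659 = 0.2022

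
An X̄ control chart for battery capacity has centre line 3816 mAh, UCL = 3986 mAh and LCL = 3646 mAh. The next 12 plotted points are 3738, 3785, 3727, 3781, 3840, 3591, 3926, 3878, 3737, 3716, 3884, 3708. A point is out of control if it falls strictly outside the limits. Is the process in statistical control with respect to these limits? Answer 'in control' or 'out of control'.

Compare each point to [3646, 3986]: sample 6 = 3591 < LCL.

out of control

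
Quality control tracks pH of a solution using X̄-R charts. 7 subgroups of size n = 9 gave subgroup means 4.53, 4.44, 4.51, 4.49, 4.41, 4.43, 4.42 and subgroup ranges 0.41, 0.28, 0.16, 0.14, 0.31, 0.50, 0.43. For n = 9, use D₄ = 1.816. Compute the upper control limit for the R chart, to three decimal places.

R̄ = (0.41 + 0.28 + 0.16 + 0.14 + 0.31 + 0.50 + 0.43) / 7 = 2.2300 / 7 = 0.3186
UCL_R = D₄·R̄ = 1.816 × 0.3186 = 0.5785

0.579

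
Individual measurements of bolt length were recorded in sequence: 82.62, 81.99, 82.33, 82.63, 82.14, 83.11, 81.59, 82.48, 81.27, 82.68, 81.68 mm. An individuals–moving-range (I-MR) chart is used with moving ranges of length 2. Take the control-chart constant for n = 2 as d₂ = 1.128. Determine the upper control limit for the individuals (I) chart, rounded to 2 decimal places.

84.56

X̄ = (82.62 + 81.99 + 82.33 + 82.63 + 82.14 + 83.11 + 81.59 + 82.48 + 81.27 + 82.68 + 81.68) / 11 = 82.2291
Moving ranges: 0.63, 0.34, 0.30, 0.49, 0.97, 1.52, 0.89, 1.21, 1.41, 1.00; M̄R̄ = 8.7600 / 10 = 0.8760
UCL = X̄ + 3·M̄R̄/d₂ = 82.2291 + 3 × 0.8760 / 1.128 = 84.5589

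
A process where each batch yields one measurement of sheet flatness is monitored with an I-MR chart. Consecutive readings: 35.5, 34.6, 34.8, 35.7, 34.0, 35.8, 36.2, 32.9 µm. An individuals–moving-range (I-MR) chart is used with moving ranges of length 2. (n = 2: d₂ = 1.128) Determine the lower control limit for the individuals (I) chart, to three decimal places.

31.442

X̄ = (35.5 + 34.6 + 34.8 + 35.7 + 34.0 + 35.8 + 36.2 + 32.9) / 8 = 34.9375
Moving ranges: 0.9, 0.2, 0.9, 1.7, 1.8, 0.4, 3.3; M̄R̄ = 9.2000 / 7 = 1.3143
LCL = X̄ − 3·M̄R̄/d₂ = 34.9375 − 3 × 1.3143 / 1.128 = 31.4421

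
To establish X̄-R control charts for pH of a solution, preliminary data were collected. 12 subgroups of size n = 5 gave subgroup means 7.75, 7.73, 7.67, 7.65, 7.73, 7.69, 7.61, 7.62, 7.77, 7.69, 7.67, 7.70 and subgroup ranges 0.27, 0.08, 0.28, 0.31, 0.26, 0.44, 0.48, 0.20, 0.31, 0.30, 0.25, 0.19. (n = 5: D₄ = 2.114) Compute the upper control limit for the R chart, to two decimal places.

R̄ = (0.27 + 0.08 + 0.28 + 0.31 + 0.26 + 0.44 + 0.48 + 0.20 + 0.31 + 0.30 + 0.25 + 0.19) / 12 = 3.3700 / 12 = 0.2808
UCL_R = D₄·R̄ = 2.114 × 0.2808 = 0.5937

0.59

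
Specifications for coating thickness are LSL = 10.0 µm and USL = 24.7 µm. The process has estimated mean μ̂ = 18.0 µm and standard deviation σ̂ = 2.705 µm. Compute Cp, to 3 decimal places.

0.906

Cp = (USL − LSL) / (6σ̂) = (24.7 − 10.0) / (6 × 2.705) = 14.7000 / 16.2300 = 0.9057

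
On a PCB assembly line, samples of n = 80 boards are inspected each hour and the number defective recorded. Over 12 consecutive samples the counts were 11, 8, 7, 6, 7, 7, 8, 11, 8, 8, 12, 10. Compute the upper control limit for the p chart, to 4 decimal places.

p̄ = Σdᵢ / (k·n) = 103 / (12 × 80) = 0.10729
UCL = p̄ + 3·√(p̄(1−p̄)/n) = 0.10729 + 3 × √(0.10729×0.89271/80) = 0.10729 + 3 × 0.03460 = 0.21110

0.2111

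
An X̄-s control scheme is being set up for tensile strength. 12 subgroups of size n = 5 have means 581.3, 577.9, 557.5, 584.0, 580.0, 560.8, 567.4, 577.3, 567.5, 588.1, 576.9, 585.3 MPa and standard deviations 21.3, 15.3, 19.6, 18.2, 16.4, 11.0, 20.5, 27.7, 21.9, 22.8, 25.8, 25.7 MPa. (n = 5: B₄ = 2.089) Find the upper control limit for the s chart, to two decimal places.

42.86

s̄ = (21.3 + 15.3 + 19.6 + 18.2 + 16.4 + 11.0 + 20.5 + 27.7 + 21.9 + 22.8 + 25.8 + 25.7) / 12 = 20.5167
UCL_s = B₄·s̄ = 2.089 × 20.5167 = 42.8593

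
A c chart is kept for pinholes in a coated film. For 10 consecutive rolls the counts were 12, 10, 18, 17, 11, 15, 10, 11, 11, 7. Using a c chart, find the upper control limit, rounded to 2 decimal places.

c̄ = (12 + 10 + 18 + 17 + 11 + 15 + 10 + 11 + 11 + 7) / 10 = 122 / 10 = 12.2000
UCL = c̄ + 3√c̄ = 12.2000 + 3 × √12.2000 = 12.2000 + 3 × 3.4928 = 22.6785

22.68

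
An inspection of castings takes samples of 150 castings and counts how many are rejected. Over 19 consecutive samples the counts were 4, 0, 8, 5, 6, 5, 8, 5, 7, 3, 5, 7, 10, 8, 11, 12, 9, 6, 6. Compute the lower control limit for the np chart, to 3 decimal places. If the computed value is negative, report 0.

p̄ = Σdᵢ / (k·n) = 125 / (19 × 150) = 0.04386
LCL = np̄ − 3·√(np̄(1−p̄)) = 6.5789 − 3 × 2.5081 = -0.9453 → 0 (negative, so LCL = 0)

0.000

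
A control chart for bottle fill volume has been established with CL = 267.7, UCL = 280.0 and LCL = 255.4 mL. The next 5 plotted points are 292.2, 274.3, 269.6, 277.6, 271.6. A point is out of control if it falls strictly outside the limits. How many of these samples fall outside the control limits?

1

Compare each point to [255.4, 280.0]: sample 1 = 292.2 > UCL.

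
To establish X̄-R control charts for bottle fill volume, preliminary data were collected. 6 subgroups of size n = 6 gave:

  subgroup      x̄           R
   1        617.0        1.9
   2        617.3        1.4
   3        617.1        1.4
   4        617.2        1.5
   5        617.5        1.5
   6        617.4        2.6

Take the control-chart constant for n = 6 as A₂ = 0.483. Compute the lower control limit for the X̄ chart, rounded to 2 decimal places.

616.42

X̄̄ = (617.0 + 617.3 + 617.1 + 617.2 + 617.5 + 617.4) / 6 = 3703.5000 / 6 = 617.2500
R̄ = (1.9 + 1.4 + 1.4 + 1.5 + 1.5 + 2.6) / 6 = 10.3000 / 6 = 1.7167
LCL = X̄̄ − A₂·R̄ = 617.2500 − 0.483 × 1.7167 = 616.4208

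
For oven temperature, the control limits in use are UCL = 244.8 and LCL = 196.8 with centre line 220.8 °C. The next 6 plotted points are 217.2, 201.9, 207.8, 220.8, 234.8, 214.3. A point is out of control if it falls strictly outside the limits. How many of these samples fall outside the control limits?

0

All 6 points lie within [196.8, 244.8].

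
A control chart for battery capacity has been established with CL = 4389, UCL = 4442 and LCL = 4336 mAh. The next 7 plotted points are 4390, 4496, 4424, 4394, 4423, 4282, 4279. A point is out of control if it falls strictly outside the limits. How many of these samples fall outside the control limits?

3

Compare each point to [4336, 4442]: sample 2 = 4496 > UCL; sample 6 = 4282 < LCL; sample 7 = 4279 < LCL.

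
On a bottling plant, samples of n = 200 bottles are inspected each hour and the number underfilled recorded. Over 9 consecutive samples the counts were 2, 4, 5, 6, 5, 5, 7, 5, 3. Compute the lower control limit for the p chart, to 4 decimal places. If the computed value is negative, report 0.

0.0000

p̄ = Σdᵢ / (k·n) = 42 / (9 × 200) = 0.02333
LCL = p̄ − 3·√(p̄(1−p̄)/n) = 0.02333 − 3 × 0.01067 = -0.00869 → 0 (negative, so LCL = 0)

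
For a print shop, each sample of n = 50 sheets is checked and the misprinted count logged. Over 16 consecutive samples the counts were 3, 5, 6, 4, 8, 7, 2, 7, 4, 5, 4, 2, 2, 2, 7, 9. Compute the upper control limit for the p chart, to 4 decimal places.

0.2214

p̄ = Σdᵢ / (k·n) = 77 / (16 × 50) = 0.09625
UCL = p̄ + 3·√(p̄(1−p̄)/n) = 0.09625 + 3 × √(0.09625×0.90375/50) = 0.09625 + 3 × 0.04171 = 0.22138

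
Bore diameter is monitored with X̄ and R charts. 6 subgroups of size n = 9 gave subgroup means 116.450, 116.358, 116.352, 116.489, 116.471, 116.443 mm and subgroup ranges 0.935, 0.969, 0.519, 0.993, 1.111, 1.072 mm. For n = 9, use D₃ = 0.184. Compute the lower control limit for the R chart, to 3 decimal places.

0.172

R̄ = (0.935 + 0.969 + 0.519 + 0.993 + 1.111 + 1.072) / 6 = 5.5990 / 6 = 0.9332
LCL_R = D₃·R̄ = 0.184 × 0.9332 = 0.1717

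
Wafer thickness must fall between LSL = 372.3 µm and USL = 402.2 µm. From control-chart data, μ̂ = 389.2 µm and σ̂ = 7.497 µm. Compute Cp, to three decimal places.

0.665

Cp = (USL − LSL) / (6σ̂) = (402.2 − 372.3) / (6 × 7.497) = 29.9000 / 44.9820 = 0.6647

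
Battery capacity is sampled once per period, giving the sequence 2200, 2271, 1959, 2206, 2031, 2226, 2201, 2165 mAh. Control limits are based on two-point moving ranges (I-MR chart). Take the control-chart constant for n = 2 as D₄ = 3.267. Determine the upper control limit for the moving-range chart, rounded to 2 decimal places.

495.18

Moving ranges: 71, 312, 247, 175, 195, 25, 36; M̄R̄ = 1061.0000 / 7 = 151.5714
UCL_MR = D₄·M̄R̄ = 3.267 × 151.5714 = 495.1839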